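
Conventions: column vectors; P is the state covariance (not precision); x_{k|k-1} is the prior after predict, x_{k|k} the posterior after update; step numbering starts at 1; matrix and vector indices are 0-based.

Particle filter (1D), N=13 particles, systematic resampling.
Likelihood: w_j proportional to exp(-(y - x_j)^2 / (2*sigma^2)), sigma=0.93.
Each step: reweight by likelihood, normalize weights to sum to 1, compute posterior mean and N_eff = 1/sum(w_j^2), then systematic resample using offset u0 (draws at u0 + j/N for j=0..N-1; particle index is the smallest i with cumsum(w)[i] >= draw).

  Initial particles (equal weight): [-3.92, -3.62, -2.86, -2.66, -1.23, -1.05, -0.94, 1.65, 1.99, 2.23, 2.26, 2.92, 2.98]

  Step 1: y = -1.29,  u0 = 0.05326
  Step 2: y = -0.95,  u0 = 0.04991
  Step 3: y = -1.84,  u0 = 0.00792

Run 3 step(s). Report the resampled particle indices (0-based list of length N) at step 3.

resampled_idx = [0, 0, 1, 2, 3, 4, 5, 6, 7, 8, 9, 10, 11]

step 1: w=[0.0052, 0.0122, 0.0678, 0.0953, 0.2813, 0.2727, 0.2626, 0.0019, 0.0006, 0.0002, 0.0002, 0.0000, 0.0000]  mean=-1.3858  Neff=4.2313  idx=[2, 3, 4, 4, 4, 4, 5, 5, 5, 6, 6, 6, 6]
step 2: w=[0.0109, 0.0166, 0.0860, 0.0860, 0.0860, 0.0860, 0.0895, 0.0895, 0.0895, 0.0900, 0.0900, 0.0900, 0.0900]  mean=-1.1188  Neff=11.5734  idx=[2, 3, 4, 4, 5, 6, 7, 8, 9, 10, 10, 11, 12]
step 3: w=[0.0871, 0.0871, 0.0871, 0.0871, 0.0871, 0.0753, 0.0753, 0.0753, 0.0677, 0.0677, 0.0677, 0.0677, 0.0677]  mean=-1.0912  Neff=12.8398  idx=[0, 0, 1, 2, 3, 4, 5, 6, 7, 8, 9, 10, 11]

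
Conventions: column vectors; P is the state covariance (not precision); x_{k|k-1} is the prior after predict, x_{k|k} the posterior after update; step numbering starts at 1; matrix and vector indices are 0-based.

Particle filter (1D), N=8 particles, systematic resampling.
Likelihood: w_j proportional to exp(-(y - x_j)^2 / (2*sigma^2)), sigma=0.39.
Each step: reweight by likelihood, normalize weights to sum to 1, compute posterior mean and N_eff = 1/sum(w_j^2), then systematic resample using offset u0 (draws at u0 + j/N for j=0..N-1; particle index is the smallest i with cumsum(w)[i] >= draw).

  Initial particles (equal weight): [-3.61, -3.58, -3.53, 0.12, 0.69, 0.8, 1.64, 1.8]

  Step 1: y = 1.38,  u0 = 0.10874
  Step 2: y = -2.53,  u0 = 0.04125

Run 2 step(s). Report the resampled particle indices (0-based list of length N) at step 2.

resampled_idx = [0, 0, 0, 0, 0, 0, 0, 1]

step 1: w=[0.0000, 0.0000, 0.0000, 0.0028, 0.1097, 0.1736, 0.4201, 0.2938]  mean=1.4327  Neff=3.2791  idx=[4, 5, 6, 6, 6, 7, 7, 7]
step 2: w=[0.9144, 0.0856, 0.0000, 0.0000, 0.0000, 0.0000, 0.0000, 0.0000]  mean=0.6994  Neff=1.1856  idx=[0, 0, 0, 0, 0, 0, 0, 1]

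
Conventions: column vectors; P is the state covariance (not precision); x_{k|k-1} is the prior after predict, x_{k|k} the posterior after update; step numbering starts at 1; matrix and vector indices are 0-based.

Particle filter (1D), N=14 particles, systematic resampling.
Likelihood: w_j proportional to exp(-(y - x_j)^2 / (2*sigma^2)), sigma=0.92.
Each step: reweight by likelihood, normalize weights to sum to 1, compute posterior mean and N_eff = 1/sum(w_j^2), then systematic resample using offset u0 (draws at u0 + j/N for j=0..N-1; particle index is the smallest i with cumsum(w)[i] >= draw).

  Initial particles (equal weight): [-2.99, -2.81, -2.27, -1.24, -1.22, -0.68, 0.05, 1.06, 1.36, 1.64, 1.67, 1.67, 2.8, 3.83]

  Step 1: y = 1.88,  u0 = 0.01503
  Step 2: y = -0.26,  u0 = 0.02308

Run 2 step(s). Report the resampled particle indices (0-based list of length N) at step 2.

step 1: w=[0.0000, 0.0000, 0.0000, 0.0006, 0.0006, 0.0039, 0.0260, 0.1264, 0.1603, 0.1818, 0.1832, 0.1832, 0.1141, 0.0199]  mean=1.6546  Neff=6.4128  idx=[6, 7, 8, 8, 8, 9, 9, 10, 10, 10, 11, 11, 12, 12]
step 2: w=[0.3452, 0.1305, 0.0775, 0.0775, 0.0775, 0.0433, 0.0433, 0.0405, 0.0405, 0.0405, 0.0405, 0.0405, 0.0014, 0.0014]  mean=0.9598  Neff=6.0194  idx=[0, 0, 0, 0, 0, 1, 1, 2, 3, 4, 5, 7, 9, 10]

resampled_idx = [0, 0, 0, 0, 0, 1, 1, 2, 3, 4, 5, 7, 9, 10]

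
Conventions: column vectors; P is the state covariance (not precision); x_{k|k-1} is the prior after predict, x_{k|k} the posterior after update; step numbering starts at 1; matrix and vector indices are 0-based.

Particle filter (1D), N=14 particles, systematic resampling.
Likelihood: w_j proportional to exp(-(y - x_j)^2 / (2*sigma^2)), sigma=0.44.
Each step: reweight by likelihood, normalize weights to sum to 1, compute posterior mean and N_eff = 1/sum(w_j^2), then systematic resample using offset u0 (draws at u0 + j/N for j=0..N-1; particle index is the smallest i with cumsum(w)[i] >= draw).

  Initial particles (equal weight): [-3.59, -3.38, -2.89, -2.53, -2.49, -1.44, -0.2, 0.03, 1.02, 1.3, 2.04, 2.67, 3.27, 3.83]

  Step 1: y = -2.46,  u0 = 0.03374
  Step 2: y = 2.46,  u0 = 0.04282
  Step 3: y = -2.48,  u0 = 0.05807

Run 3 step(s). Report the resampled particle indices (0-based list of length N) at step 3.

step 1: w=[0.0131, 0.0398, 0.2197, 0.3498, 0.3534, 0.0241, 0.0000, 0.0000, 0.0000, 0.0000, 0.0000, 0.0000, 0.0000, 0.0000]  mean=-2.6164  Neff=3.3568  idx=[1, 2, 2, 2, 3, 3, 3, 3, 3, 4, 4, 4, 4, 4]
step 2: w=[0.0000, 0.0000, 0.0000, 0.0000, 0.0527, 0.0527, 0.0527, 0.0527, 0.0527, 0.1473, 0.1473, 0.1473, 0.1473, 0.1473]  mean=-2.5006  Neff=8.1744  idx=[4, 6, 7, 8, 9, 9, 10, 10, 11, 11, 12, 12, 13, 13]
step 3: w=[0.0711, 0.0711, 0.0711, 0.0711, 0.0716, 0.0716, 0.0716, 0.0716, 0.0716, 0.0716, 0.0716, 0.0716, 0.0716, 0.0716]  mean=-2.5014  Neff=13.9999  idx=[0, 1, 2, 3, 4, 5, 6, 7, 8, 9, 10, 11, 12, 13]

resampled_idx = [0, 1, 2, 3, 4, 5, 6, 7, 8, 9, 10, 11, 12, 13]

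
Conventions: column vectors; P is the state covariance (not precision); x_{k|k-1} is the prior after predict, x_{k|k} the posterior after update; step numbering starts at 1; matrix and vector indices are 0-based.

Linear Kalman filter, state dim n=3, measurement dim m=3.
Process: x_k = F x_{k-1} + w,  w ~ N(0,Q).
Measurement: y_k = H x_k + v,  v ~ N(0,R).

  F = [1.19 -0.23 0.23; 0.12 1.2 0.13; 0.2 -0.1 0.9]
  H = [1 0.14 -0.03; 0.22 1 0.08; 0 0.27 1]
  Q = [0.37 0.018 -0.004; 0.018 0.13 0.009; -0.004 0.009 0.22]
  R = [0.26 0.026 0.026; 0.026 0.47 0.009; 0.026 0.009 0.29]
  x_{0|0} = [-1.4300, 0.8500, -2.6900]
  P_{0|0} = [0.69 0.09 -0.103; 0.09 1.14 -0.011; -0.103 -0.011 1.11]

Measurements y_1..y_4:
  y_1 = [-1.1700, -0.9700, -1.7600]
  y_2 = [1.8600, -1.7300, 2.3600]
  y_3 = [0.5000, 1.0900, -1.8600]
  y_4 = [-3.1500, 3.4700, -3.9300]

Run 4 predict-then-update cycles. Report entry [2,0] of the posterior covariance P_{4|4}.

P_post[2,0] = 0.0442

step 1: x^-=[-2.5159, 0.4987, -2.7920]  P^-=[1.3616 -0.0604 0.2888; -0.0604 1.8196 0.0136; 0.2888 0.0136 1.1194]  S=[1.6240 0.5363 0.3355; 0.5363 2.3484 0.6637; 0.3355 0.6637 1.5494]  K=[0.8518 -0.0915 0.0306; -0.1476 0.7989 0.0156; 0.0499 -0.1618 0.7833]  nu=[1.1923, -0.6918, 0.8974]  x^+=[-1.4095, -0.2161, -1.9176]  P^+=[0.2320 -0.0757 0.0506; -0.0757 0.3964 -0.0991; 0.0506 -0.0991 0.2538]
step 2: x^-=[-2.0686, -0.6777, -1.9861]  P^-=[0.8126 -0.1718 0.2047; -0.1718 0.6573 -0.1196; 0.2047 -0.1196 0.4779]  S=[1.0265 0.1358 0.1791; 0.1358 1.0821 0.1374; 0.1791 0.1374 0.7513]  K=[0.7653 -0.0799 0.0430; -0.1524 0.5819 0.0070; 0.0810 -0.1193 0.5957]  nu=[3.9639, -0.4383, 4.5291]  x^+=[1.1944, -1.5053, 1.0853]  P^+=[0.2089 -0.0672 0.0498; -0.0672 0.2904 -0.0751; 0.0498 -0.0751 0.1941]
step 3: x^-=[2.0172, -1.5219, 1.3662]  P^-=[0.7635 -0.1301 0.1765; -0.1301 0.5132 -0.0869; 0.1765 -0.0869 0.4226]  S=[0.9876 0.1453 0.1627; 0.1453 0.9579 0.1237; 0.1627 0.1237 0.7031]  K=[0.7524 -0.0648 0.0385; -0.1347 0.5173 0.0136; 0.0747 -0.0996 0.5679]  nu=[-1.2632, 2.0588, -2.8153]  x^+=[0.8251, -0.3252, -0.5320]  P^+=[0.2046 -0.0593 0.0461; -0.0593 0.2579 -0.0645; 0.0461 -0.0645 0.1832]
step 4: x^-=[0.9343, -0.3604, -0.2812]  P^-=[0.7476 -0.1089 0.1647; -0.1089 0.4717 -0.0718; 0.1647 -0.0718 0.4097]  S=[0.9775 0.1567 0.1573; 0.1567 0.9269 0.1255; 0.1573 0.1255 0.6953]  K=[0.7476 -0.0571 0.0357; -0.1241 0.4953 0.0185; 0.0697 -0.0909 0.5620]  nu=[-4.0423, 3.6473, -3.5515]  x^+=[-2.4227, 1.8819, -2.8907]  P^+=[0.2029 -0.0552 0.0442; -0.0552 0.2467 -0.0600; 0.0442 -0.0600 0.1802]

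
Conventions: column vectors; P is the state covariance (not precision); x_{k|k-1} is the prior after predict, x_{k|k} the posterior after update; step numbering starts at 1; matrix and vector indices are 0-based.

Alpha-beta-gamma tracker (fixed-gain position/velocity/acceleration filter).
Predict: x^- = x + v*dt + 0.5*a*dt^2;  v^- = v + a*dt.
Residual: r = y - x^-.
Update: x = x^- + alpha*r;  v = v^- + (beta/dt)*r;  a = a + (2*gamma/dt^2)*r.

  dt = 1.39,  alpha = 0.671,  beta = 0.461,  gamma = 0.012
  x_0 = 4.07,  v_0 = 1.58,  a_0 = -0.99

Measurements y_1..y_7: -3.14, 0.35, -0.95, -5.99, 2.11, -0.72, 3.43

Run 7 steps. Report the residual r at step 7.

step 1: x_pred=5.3098  r=-8.4498  x^+=-0.3600  v^+=-2.5985  a^+=-1.0950
step 2: x_pred=-5.0297  r=5.3797  x^+=-1.4199  v^+=-2.3363  a^+=-1.0281
step 3: x_pred=-5.6606  r=4.7106  x^+=-2.4998  v^+=-2.2031  a^+=-0.9696
step 4: x_pred=-6.4988  r=0.5088  x^+=-6.1574  v^+=-3.3821  a^+=-0.9633
step 5: x_pred=-11.7892  r=13.8992  x^+=-2.4628  v^+=-0.1114  a^+=-0.7906
step 6: x_pred=-3.3815  r=2.6615  x^+=-1.5956  v^+=-0.3277  a^+=-0.7576
step 7: x_pred=-2.7830  r=6.2130  x^+=1.3859  v^+=0.6798  a^+=-0.6804

resid = 6.2130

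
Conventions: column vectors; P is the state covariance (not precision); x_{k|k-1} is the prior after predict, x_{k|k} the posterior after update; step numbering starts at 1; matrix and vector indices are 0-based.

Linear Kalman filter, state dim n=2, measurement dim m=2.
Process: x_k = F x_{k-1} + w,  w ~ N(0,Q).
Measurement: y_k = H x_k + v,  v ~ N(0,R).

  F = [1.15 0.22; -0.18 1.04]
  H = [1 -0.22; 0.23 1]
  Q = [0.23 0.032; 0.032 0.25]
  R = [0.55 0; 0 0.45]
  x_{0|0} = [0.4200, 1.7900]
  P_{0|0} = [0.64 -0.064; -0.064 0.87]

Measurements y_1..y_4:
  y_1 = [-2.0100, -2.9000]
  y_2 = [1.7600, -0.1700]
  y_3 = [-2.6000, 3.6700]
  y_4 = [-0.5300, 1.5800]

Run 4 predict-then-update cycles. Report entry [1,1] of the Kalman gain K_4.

step 1: x^-=[0.8768, 1.7860]  P^-=[1.0861 0.0246; 0.0246 1.2357]  S=[1.6851 0.0013; 0.0013 1.7544]  K=[0.6412 0.1559; -0.1473 0.7076]  nu=[-2.4939, -4.8877]  x^+=[-1.4844, -1.3054]  P^+=[0.3504 -0.0104; -0.0104 0.3208]
step 2: x^-=[-1.9942, -1.0905]  P^-=[0.7036 0.0208; 0.0208 0.6123]  S=[1.2741 0.0469; 0.0469 1.1091]  K=[0.5434 0.1417; -0.1100 0.5610]  nu=[3.5143, 1.3791]  x^+=[0.1110, -0.7034]  P^+=[0.2979 -0.0047; -0.0047 0.2536]
step 3: x^-=[-0.0271, -0.7515]  P^-=[0.6338 0.0229; 0.0229 0.5357]  S=[1.1996 0.0496; 0.0496 1.0297]  K=[0.5184 0.1388; -0.1011 0.5302]  nu=[-2.7383, 4.4278]  x^+=[-0.8320, 1.8729]  P^+=[0.2845 -0.0030; -0.0030 0.2393]
step 4: x^-=[-0.5447, 2.0975]  P^-=[0.6163 0.0244; 0.0244 0.5191]  S=[1.1806 0.0507; 0.0507 1.0130]  K=[0.5115 0.1384; -0.0985 0.5230]  nu=[0.4762, -0.3923]  x^+=[-0.3555, 1.8455]  P^+=[0.2808 -0.0023; -0.0023 0.2359]

K[1,1] = 0.5230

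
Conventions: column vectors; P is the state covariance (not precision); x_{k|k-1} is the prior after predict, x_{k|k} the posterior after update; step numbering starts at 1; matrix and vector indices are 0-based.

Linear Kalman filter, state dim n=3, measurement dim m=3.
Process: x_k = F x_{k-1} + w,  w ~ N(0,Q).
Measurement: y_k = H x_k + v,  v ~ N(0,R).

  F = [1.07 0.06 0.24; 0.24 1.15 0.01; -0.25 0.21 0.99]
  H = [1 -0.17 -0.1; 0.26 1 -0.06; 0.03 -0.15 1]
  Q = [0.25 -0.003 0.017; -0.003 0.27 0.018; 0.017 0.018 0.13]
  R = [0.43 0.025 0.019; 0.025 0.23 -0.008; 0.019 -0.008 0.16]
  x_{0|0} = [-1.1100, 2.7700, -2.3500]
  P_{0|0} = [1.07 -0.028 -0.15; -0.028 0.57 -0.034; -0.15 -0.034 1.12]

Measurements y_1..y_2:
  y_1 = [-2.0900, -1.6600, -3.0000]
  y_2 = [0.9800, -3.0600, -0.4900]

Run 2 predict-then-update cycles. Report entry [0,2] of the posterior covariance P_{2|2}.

step 1: x^-=[-1.5855, 2.8956, -1.4673]  P^-=[1.4600 0.2593 -0.1554; 0.2593 1.0686 0.0351; -0.1554 0.0351 1.3828]  S=[1.8788 0.4893 -0.2489; 0.4893 1.5377 -0.2469; -0.2489 -0.2469 1.5459]  K=[0.7160 0.2018 0.0501; -0.1640 0.7935 0.0244; -0.0692 0.1082 0.8942]  nu=[-0.1590, -4.2314, -1.0508]  x^+=[-2.6058, -0.4615, -2.8537]  P^+=[0.3118 -0.0167 0.0081; -0.0167 0.1839 0.0225; 0.0081 0.0225 0.1440]
step 2: x^-=[-3.5007, -1.1846, -2.2707]  P^-=[0.6187 0.0761 -0.0228; 0.0761 0.5225 0.0767; -0.0228 0.0767 0.3058]  S=[1.0481 0.1667 -0.0261; 0.1667 0.8265 -0.0291; -0.0261 -0.0291 0.4531]  K=[0.5521 0.1773 0.0087; -0.1262 0.6773 0.0375; -0.0629 0.0990 0.6508]  nu=[4.0523, -1.1014, 1.7080]  x^+=[-1.4439, -2.3781, -1.5229]  P^+=[0.2409 -0.0080 0.0020; -0.0080 0.1557 0.0218; 0.0020 0.0218 0.1054]

P_post[0,2] = 0.0020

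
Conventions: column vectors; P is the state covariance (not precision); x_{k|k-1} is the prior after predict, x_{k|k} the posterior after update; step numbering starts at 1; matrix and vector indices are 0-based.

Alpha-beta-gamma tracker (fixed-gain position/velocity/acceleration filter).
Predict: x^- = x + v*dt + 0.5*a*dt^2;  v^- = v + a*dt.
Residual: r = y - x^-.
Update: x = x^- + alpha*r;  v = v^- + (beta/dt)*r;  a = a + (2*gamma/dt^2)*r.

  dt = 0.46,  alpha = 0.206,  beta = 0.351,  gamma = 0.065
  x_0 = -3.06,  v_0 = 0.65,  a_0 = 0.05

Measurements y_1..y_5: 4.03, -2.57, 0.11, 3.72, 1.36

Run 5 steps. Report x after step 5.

x_post = 4.2397

step 1: x_pred=-2.7557  r=6.7857  x^+=-1.3579  v^+=5.8508  a^+=4.2189
step 2: x_pred=1.7799  r=-4.3499  x^+=0.8838  v^+=4.4724  a^+=1.5465
step 3: x_pred=3.1047  r=-2.9947  x^+=2.4878  v^+=2.8987  a^+=-0.2933
step 4: x_pred=3.7901  r=-0.0701  x^+=3.7757  v^+=2.7102  a^+=-0.3364
step 5: x_pred=4.9868  r=-3.6268  x^+=4.2397  v^+=-0.2120  a^+=-2.5646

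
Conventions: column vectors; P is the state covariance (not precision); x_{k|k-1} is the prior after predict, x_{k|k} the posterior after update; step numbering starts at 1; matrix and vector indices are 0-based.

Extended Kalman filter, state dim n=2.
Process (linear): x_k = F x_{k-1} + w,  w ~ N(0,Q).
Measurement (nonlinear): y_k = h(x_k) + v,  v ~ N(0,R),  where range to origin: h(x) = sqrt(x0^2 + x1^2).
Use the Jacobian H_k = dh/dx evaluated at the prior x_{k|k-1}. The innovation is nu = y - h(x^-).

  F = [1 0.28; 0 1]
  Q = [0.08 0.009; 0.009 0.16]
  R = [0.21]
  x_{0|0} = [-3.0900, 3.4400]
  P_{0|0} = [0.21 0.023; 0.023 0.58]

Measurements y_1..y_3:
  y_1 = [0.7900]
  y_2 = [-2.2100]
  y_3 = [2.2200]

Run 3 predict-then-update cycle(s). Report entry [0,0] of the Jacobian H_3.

step 1: x^-=[-2.1268, 3.4400]  P^-=[0.3484 0.1944; 0.1944 0.7400]  H_jac=[-0.5259 0.8506]  S=[0.6678]  K=[-0.0267; 0.7895]  nu=[-3.2544]  x^+=[-2.0399, 0.8708]  P^+=[0.3479 0.2085; 0.2085 0.3238]
step 2: x^-=[-1.7960, 0.8708]  P^-=[0.5700 0.3081; 0.3081 0.4838]  H_jac=[-0.8998 0.4363]  S=[0.5217]  K=[-0.7255; -0.1269]  nu=[-4.2060]  x^+=[1.2554, 1.4046]  P^+=[0.2954 0.2601; 0.2601 0.4754]
step 3: x^-=[1.6487, 1.4046]  P^-=[0.5584 0.4022; 0.4022 0.6354]  H_jac=[0.7612 0.6485]  S=[1.1979]  K=[0.5726; 0.5996]  nu=[0.0541]  x^+=[1.6797, 1.4370]  P^+=[0.1656 -0.0090; -0.0090 0.2048]

H_jac[0,0] = 0.7612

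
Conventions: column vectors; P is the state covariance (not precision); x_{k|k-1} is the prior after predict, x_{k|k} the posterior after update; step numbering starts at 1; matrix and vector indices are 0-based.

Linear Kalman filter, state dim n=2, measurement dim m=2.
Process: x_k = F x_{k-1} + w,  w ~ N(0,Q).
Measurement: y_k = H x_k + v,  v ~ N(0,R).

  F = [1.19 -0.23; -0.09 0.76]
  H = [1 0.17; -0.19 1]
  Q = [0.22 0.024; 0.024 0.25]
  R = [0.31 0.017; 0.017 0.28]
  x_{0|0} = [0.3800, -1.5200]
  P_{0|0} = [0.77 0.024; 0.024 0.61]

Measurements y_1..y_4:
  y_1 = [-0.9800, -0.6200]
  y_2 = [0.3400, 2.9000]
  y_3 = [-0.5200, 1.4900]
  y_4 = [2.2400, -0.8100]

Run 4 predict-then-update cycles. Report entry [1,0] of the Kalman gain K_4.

step 1: x^-=[0.8018, -1.1894]  P^-=[1.3295 -0.1429; -0.1429 0.6053]  S=[1.6084 -0.2710; -0.2710 0.9876]  K=[0.7801 -0.1864; 0.0871 0.6643]  nu=[-1.5796, 0.7217]  x^+=[-0.5650, -0.8475]  P^+=[0.2376 0.0062; 0.0062 0.1887]
step 2: x^-=[-0.4774, -0.5932]  P^-=[0.5631 -0.0287; -0.0287 0.3600]  S=[0.8737 -0.0565; -0.0565 0.6713]  K=[0.6292 -0.1491; 0.0729 0.5506]  nu=[0.9182, 3.4025]  x^+=[-0.4070, 1.3471]  P^+=[0.1916 0.0054; 0.0054 0.1564]
step 3: x^-=[-0.7942, 1.0605]  P^-=[0.4967 -0.0189; -0.0189 0.3412]  S=[0.8101 -0.0377; -0.0377 0.6463]  K=[0.6026 -0.1402; 0.0733 0.5377]  nu=[0.0939, 0.2787]  x^+=[-0.7766, 1.2172]  P^+=[0.1834 0.0059; 0.0059 0.1529]
step 4: x^-=[-1.2041, 0.9950]  P^-=[0.4846 -0.0170; -0.0170 0.3390]  S=[0.7987 -0.0339; -0.0339 0.6430]  K=[0.5973 -0.1381; 0.0737 0.5362]  nu=[3.2750, -2.0337]  x^+=[1.0331, 0.1458]  P^+=[0.1818 0.0060; 0.0060 0.1525]

K[1,0] = 0.0737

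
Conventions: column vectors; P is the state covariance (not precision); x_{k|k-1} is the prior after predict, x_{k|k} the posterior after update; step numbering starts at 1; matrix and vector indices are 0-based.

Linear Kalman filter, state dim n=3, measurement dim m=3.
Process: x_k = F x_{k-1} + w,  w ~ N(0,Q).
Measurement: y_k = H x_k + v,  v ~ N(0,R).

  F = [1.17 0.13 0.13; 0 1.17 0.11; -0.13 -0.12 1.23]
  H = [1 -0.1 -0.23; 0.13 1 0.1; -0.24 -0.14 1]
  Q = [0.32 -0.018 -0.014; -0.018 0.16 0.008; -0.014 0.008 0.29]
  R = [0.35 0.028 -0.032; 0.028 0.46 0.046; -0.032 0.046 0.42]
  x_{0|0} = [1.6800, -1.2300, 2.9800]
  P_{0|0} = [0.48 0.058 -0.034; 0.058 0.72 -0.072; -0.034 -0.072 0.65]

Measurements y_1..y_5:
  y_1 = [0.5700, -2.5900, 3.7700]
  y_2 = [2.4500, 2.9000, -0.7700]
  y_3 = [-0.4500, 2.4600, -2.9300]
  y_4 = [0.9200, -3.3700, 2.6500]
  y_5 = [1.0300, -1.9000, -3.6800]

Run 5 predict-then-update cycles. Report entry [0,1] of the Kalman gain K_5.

step 1: x^-=[2.1931, -1.1113, 3.5946]  P^-=[1.0051 0.1638 -0.0622; 0.1638 1.1349 -0.1161; -0.0622 -0.1161 1.3258]  S=[1.4271 0.1999 -0.6390; 0.1999 1.6429 -0.1751; -0.6390 -0.1751 1.8993]  K=[0.7258 0.0958 0.0812; -0.1045 0.6949 -0.1366; 0.0746 0.0756 0.7465]  nu=[-0.9075, -2.1233, 0.5462]  x^+=[1.3754, -2.5664, 3.7742]  P^+=[0.2760 0.0238 0.0849; 0.0238 0.3047 0.0263; 0.0849 0.0263 0.3387]
step 2: x^-=[1.7662, -2.5876, 4.7714]  P^-=[0.7426 0.0810 0.1142; 0.0810 0.5880 0.0437; 0.1142 0.0437 0.7773]  S=[1.0729 0.1253 -0.2727; 0.1253 1.1011 0.0525; -0.2727 0.0525 1.1900]  K=[0.6715 0.0911 0.0865; -0.0774 0.5607 -0.0913; 0.0891 0.0830 0.6418]  nu=[1.5225, 4.7808, -5.4798]  x^+=[2.7500, 0.4753, 1.7872]  P^+=[0.2564 0.0230 0.0838; 0.0230 0.2456 0.0298; 0.0838 0.0298 0.2948]
step 3: x^-=[3.5117, 0.7527, 1.7837]  P^-=[0.7135 0.0708 0.1101; 0.0708 0.5074 0.0513; 0.1101 0.0513 0.7090]  S=[1.0437 0.1190 -0.2547; 0.1190 1.0181 0.0675; -0.2547 0.0675 1.1176]  K=[0.6626 0.0886 0.0821; -0.0719 0.5263 -0.0811; 0.0859 0.0829 0.6189]  nu=[-3.4762, 1.0724, -3.7655]  x^+=[0.9943, 1.8723, -0.7566]  P^+=[0.2526 0.0221 0.0811; 0.0221 0.2305 0.0300; 0.0811 0.0300 0.2847]
step 4: x^-=[1.3084, 2.1074, -1.2845]  P^-=[0.7069 0.0668 0.1057; 0.0668 0.4866 0.0524; 0.1057 0.0524 0.6942]  S=[1.0389 0.1160 -0.2543; 0.1160 0.9962 0.0709; -0.2543 0.0709 1.1035]  K=[0.6605 0.0873 0.0801; -0.0710 0.5164 -0.0783; 0.0839 0.0827 0.6134]  nu=[-0.4731, -5.5191, 4.5436]  x^+=[0.8782, -1.0644, 1.0066]  P^+=[0.2516 0.0216 0.0799; 0.0216 0.2261 0.0300; 0.0799 0.0300 0.2822]
step 5: x^-=[1.0199, -1.1347, 1.2517]  P^-=[0.7049 0.0653 0.1039; 0.0653 0.4807 0.0528; 0.1039 0.0528 0.6906]  S=[1.0378 0.1148 -0.2548; 0.1148 0.9897 0.0720; -0.2548 0.0720 1.1004]  K=[0.6598 0.0868 0.0795; -0.0709 0.5134 -0.0774; 0.0831 0.0826 0.6121]  nu=[0.1845, -1.0231, -4.8457]  x^+=[0.6676, -1.2978, -1.7835]  P^+=[0.2513 0.0214 0.0796; 0.0214 0.2248 0.0300; 0.0796 0.0300 0.2815]

K[0,1] = 0.0868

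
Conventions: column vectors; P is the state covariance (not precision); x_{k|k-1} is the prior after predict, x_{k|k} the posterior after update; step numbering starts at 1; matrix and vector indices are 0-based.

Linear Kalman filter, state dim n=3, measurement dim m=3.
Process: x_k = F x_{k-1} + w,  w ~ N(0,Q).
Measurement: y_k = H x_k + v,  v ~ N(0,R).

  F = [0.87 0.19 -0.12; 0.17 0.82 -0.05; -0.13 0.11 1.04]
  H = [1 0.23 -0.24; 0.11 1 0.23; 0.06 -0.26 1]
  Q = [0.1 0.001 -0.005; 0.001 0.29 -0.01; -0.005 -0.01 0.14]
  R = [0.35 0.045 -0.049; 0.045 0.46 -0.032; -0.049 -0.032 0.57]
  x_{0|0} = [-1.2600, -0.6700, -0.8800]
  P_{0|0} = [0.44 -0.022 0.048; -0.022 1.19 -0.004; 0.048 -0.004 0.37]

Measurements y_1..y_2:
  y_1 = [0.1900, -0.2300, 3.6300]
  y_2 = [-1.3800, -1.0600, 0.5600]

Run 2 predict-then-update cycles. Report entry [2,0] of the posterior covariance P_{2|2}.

step 1: x^-=[-1.1179, -0.7196, -0.8251]  P^-=[0.4642 0.2347 -0.0342; 0.2347 1.0972 0.0757; -0.0342 0.0757 0.5488]  S=[1.0199 0.5376 -0.2878; 0.5376 1.6765 -0.1137; -0.2878 -0.1137 1.1438]  K=[0.5387 -0.0018 0.0765; 0.0973 0.6434 -0.0825; -0.1168 0.1861 0.4499]  nu=[1.2754, 0.8023, 4.3351]  x^+=[-0.1008, -0.4369, 1.1256]  P^+=[0.1863 -0.0009 0.0058; -0.0009 0.3017 0.0061; 0.0058 0.0061 0.2574]
step 2: x^-=[-0.3058, -0.4316, 1.1357]  P^-=[0.2538 0.0754 -0.0454; 0.0754 0.4980 0.0060; -0.0454 0.0060 0.4251]  S=[0.7105 0.2309 -0.2272; 0.2309 1.0007 -0.0596; -0.2272 -0.0596 1.0187]  K=[0.4104 0.0006 0.0427; 0.0861 0.4834 -0.0693; -0.1293 0.1520 0.3931]  nu=[-0.7024, -0.8559, -0.6696]  x^+=[-0.6232, -0.8595, 0.8332]  P^+=[0.1401 0.0028 -0.0035; 0.0028 0.2281 -0.0000; -0.0035 -0.0000 0.2258]

P_post[2,0] = -0.0035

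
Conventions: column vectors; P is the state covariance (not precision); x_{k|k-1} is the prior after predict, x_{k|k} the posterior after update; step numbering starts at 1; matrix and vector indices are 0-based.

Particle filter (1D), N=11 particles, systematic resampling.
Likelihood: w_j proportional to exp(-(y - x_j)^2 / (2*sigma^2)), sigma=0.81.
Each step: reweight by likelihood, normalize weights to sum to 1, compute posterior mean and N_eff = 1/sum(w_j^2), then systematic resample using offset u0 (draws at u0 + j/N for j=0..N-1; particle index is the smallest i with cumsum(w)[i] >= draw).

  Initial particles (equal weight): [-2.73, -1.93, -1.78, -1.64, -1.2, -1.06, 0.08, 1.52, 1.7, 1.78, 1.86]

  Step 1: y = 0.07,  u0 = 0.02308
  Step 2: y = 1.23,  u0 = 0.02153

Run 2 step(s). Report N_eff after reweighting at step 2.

step 1: w=[0.0010, 0.0195, 0.0303, 0.0443, 0.1204, 0.1555, 0.4115, 0.0829, 0.0543, 0.0443, 0.0358]  mean=-0.0797  Neff=4.4571  idx=[2, 4, 4, 5, 6, 6, 6, 6, 6, 7, 9]
step 2: w=[0.0003, 0.0031, 0.0031, 0.0051, 0.1014, 0.1014, 0.1014, 0.1014, 0.1014, 0.2606, 0.2207]  mean=0.8162  Neff=5.9486  idx=[4, 4, 5, 6, 7, 8, 9, 9, 9, 10, 10]

N_eff = 5.9486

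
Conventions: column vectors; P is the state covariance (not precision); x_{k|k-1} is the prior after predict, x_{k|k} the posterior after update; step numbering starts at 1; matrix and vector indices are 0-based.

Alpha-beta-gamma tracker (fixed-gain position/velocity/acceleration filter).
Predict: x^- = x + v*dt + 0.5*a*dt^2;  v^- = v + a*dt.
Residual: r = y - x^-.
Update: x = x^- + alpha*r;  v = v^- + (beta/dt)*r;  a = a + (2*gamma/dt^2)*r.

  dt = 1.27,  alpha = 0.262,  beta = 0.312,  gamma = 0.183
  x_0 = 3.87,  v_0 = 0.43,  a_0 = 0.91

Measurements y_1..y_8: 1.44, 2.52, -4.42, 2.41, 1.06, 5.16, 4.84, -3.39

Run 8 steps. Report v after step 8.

v_post = 10.4274

step 1: x_pred=5.1500  r=-3.7100  x^+=4.1780  v^+=0.6743  a^+=0.0681
step 2: x_pred=5.0892  r=-2.5692  x^+=4.4161  v^+=0.1296  a^+=-0.5149
step 3: x_pred=4.1655  r=-8.5855  x^+=1.9161  v^+=-2.6335  a^+=-2.4631
step 4: x_pred=-3.4148  r=5.8248  x^+=-1.8887  v^+=-4.3306  a^+=-1.1413
step 5: x_pred=-8.3090  r=9.3690  x^+=-5.8543  v^+=-3.4785  a^+=0.9847
step 6: x_pred=-9.4779  r=14.6379  x^+=-5.6428  v^+=1.3682  a^+=4.3063
step 7: x_pred=-0.4323  r=5.2723  x^+=0.9490  v^+=8.1325  a^+=5.5027
step 8: x_pred=15.7149  r=-19.1049  x^+=10.7094  v^+=10.4274  a^+=1.1674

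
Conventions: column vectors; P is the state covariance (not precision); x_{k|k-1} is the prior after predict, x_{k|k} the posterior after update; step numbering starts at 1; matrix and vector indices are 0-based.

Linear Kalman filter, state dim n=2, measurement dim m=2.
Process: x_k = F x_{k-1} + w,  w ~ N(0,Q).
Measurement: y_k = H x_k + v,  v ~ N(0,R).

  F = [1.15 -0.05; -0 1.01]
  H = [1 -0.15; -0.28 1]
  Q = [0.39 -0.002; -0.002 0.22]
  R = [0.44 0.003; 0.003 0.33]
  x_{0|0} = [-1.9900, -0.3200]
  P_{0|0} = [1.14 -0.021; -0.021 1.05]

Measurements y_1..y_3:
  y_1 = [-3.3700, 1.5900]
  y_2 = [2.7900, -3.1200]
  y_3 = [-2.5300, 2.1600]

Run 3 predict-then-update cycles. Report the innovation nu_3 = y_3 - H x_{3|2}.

step 1: x^-=[-2.2725, -0.3232]  P^-=[1.9027 -0.0794; -0.0794 1.2911]  S=[2.3956 -0.8062; -0.8062 1.8147]  K=[0.8062 0.0208; 0.1523 0.7914]  nu=[-1.1460, 1.2769]  x^+=[-3.1698, 0.5127]  P^+=[0.3718 0.1134; 0.1134 0.2934]
step 2: x^-=[-3.6710, 0.5179]  P^-=[0.8694 0.1149; 0.1149 0.5193]  S=[1.2866 -0.1986; -0.1986 0.8531]  K=[0.6629 0.0037; 0.1213 0.5992]  nu=[6.5386, -4.6657]  x^+=[0.6465, -1.4850]  P^+=[0.3050 0.0886; 0.0886 0.2229]
step 3: x^-=[0.8177, -1.4999]  P^-=[0.7837 0.0896; 0.0896 0.4474]  S=[1.2069 -0.1901; -0.1901 0.7886]  K=[0.6365 -0.0111; 0.1071 0.5613]  nu=[-3.5727, 3.8888]  x^+=[-1.4995, 0.3003]  P^+=[0.2920 0.0800; 0.0800 0.2079]

innov = [-3.5727, 3.8888]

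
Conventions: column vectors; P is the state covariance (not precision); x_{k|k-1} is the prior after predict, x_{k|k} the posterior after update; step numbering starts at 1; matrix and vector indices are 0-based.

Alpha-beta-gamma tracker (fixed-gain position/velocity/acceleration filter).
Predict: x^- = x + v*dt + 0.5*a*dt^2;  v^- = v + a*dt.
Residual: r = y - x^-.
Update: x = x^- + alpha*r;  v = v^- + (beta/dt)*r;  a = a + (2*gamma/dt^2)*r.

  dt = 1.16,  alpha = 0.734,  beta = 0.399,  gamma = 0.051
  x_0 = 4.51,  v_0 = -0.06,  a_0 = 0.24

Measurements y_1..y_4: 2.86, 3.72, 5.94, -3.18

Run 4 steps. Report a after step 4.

step 1: x_pred=4.6019  r=-1.7419  x^+=3.3233  v^+=-0.3807  a^+=0.1080
step 2: x_pred=2.9543  r=0.7657  x^+=3.5163  v^+=0.0079  a^+=0.1660
step 3: x_pred=3.6371  r=2.3029  x^+=5.3274  v^+=0.9925  a^+=0.3406
step 4: x_pred=6.7079  r=-9.8879  x^+=-0.5498  v^+=-2.0135  a^+=-0.4090

a_post = -0.4090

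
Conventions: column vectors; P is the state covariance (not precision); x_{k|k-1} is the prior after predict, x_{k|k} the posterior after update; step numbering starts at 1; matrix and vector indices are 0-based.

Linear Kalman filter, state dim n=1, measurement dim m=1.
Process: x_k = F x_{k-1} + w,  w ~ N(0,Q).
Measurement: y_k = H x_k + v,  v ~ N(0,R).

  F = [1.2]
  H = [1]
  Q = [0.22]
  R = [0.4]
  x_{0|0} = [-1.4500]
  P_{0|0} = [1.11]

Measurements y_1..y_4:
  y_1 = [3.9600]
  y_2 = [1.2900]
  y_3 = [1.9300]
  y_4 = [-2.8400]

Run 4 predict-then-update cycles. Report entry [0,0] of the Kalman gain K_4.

step 1: x^-=[-1.7400]  P^-=[1.8184]  S=[2.2184]  K=[0.8197]  nu=[5.7000]  x^+=[2.9322]  P^+=[0.3279]
step 2: x^-=[3.5187]  P^-=[0.6921]  S=[1.0921]  K=[0.6337]  nu=[-2.2287]  x^+=[2.1063]  P^+=[0.2535]
step 3: x^-=[2.5275]  P^-=[0.5850]  S=[0.9850]  K=[0.5939]  nu=[-0.5975]  x^+=[2.1726]  P^+=[0.2376]
step 4: x^-=[2.6072]  P^-=[0.5621]  S=[0.9621]  K=[0.5842]  nu=[-5.4472]  x^+=[-0.5753]  P^+=[0.2337]

K[0,0] = 0.5842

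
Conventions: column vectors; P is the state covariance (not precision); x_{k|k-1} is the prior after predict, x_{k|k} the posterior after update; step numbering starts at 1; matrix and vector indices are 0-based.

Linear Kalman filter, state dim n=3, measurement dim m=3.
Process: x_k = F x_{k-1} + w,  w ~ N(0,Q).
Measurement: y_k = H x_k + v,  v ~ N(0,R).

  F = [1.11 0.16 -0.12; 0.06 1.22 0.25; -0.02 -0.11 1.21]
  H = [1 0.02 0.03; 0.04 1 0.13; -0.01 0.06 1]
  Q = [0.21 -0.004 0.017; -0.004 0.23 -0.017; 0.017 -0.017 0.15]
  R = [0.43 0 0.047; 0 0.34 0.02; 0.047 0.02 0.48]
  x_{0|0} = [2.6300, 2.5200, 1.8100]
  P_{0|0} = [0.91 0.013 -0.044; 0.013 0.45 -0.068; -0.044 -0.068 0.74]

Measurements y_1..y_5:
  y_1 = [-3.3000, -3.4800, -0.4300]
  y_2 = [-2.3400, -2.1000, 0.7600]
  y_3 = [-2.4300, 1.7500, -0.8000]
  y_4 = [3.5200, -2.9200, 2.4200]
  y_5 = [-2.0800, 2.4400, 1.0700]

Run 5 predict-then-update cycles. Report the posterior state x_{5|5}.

step 1: x^-=[3.1053, 3.6847, 1.8603]  P^-=[1.3723 0.1353 -0.1935; 0.1353 0.9084 0.0435; -0.1935 0.0435 1.2595]  S=[1.7977 0.1894 -0.1122; 0.1894 1.2920 0.2730; -0.1122 0.2730 1.7519]  K=[0.7539 0.0321 -0.0703; 0.0064 0.7228 -0.0571; -0.0423 0.0090 0.7174]  nu=[-6.5348, -7.5308, -2.4803]  x^+=[-1.8884, -1.6586, 0.2893]  P^+=[0.3208 -0.0041 0.0058; -0.0041 0.2484 -0.0276; 0.0058 -0.0276 0.3443]
step 2: x^-=[-2.3962, -2.0644, 0.5703]  P^-=[0.6146 0.0544 -0.0419; 0.0544 0.6051 0.0140; -0.0419 0.0140 0.6642]  S=[1.0451 0.0887 0.0232; 0.0887 0.9648 0.1545; 0.0232 0.1545 1.1489]  K=[0.5865 0.0311 -0.0550; 0.0109 0.6371 -0.0426; -0.0347 0.0129 0.5782]  nu=[0.0804, -0.0139, 0.2896]  x^+=[-2.3654, -2.0847, 0.7348]  P^+=[0.2495 -0.0011 0.0043; -0.0011 0.2184 -0.0203; 0.0043 -0.0203 0.2774]
step 3: x^-=[-3.0473, -2.5016, 1.1657]  P^-=[0.5262 0.0488 -0.0309; 0.0488 0.5610 0.0082; -0.0309 0.0082 0.5641]  S=[0.9571 0.0795 0.0316; 0.0795 0.9171 0.1335; 0.0316 0.1335 1.0477]  K=[0.5490 0.0318 -0.0523; 0.0128 0.6197 -0.0398; -0.0332 0.0121 0.5386]  nu=[0.6324, 4.2219, -1.8461]  x^+=[-2.4693, 0.1963, 0.2012]  P^+=[0.2335 -0.0000 0.0037; -0.0000 0.2123 -0.0189; 0.0037 -0.0189 0.2584]
step 4: x^-=[-2.7337, 0.1416, 0.2713]  P^-=[0.5066 0.0482 -0.0284; 0.0482 0.5516 0.0053; -0.0284 0.0053 0.5358]  S=[0.9375 0.0781 0.0333; 0.0781 0.9064 0.1264; 0.0333 0.1264 1.0190]  K=[0.5396 0.0322 -0.0516; 0.0135 0.6158 -0.0396; -0.0326 0.0109 0.5261]  nu=[6.2427, -2.9875, 2.1129]  x^+=[0.4298, -1.6979, 1.1469]  P^+=[0.2295 0.0003 0.0035; 0.0003 0.2110 -0.0187; 0.0035 -0.0187 0.2524]
step 5: x^-=[0.0678, -1.7589, 1.5659]  P^-=[0.5017 0.0482 -0.0276; 0.0482 0.5494 0.0038; -0.0276 0.0038 0.5270]  S=[0.9326 0.0779 0.0338; 0.0779 0.9037 0.1237; 0.0338 0.1237 1.0100]  K=[0.5372 0.0323 -0.0514; 0.0137 0.6149 -0.0398; -0.0324 0.0102 0.5221]  nu=[-2.1596, 3.9926, -0.3897]  x^+=[-0.9433, 0.6821, 1.4729]  P^+=[0.2285 0.0004 0.0035; 0.0004 0.2107 -0.0188; 0.0035 -0.0188 0.2505]

x_post = [-0.9433, 0.6821, 1.4729]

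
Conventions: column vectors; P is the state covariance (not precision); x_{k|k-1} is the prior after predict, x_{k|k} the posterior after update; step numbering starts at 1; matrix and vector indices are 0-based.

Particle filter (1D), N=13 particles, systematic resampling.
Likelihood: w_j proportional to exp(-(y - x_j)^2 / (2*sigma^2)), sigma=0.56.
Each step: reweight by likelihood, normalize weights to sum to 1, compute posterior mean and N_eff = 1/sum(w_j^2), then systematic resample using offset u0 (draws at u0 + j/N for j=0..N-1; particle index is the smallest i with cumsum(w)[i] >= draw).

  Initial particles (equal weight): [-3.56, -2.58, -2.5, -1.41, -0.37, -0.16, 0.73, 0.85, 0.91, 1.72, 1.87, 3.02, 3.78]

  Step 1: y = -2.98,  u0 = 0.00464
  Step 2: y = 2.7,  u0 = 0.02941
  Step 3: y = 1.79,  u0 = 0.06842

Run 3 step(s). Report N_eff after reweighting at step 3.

step 1: w=[0.2823, 0.3740, 0.3343, 0.0095, 0.0000, 0.0000, 0.0000, 0.0000, 0.0000, 0.0000, 0.0000, 0.0000, 0.0000]  mean=-2.8188  Neff=3.0179  idx=[0, 0, 0, 0, 1, 1, 1, 1, 1, 2, 2, 2, 2]
step 2: w=[0.0000, 0.0000, 0.0000, 0.0000, 0.0494, 0.0494, 0.0494, 0.0494, 0.0494, 0.1882, 0.1882, 0.1882, 0.1882]  mean=-2.5198  Neff=6.4978  idx=[4, 6, 7, 9, 9, 9, 10, 10, 11, 11, 11, 12, 12]
step 3: w=[0.0301, 0.0301, 0.0301, 0.0910, 0.0910, 0.0910, 0.0910, 0.0910, 0.0910, 0.0910, 0.0910, 0.0910, 0.0910]  mean=-2.5072  Neff=11.7015  idx=[2, 3, 4, 5, 6, 6, 7, 8, 9, 10, 11, 12, 12]

N_eff = 11.7015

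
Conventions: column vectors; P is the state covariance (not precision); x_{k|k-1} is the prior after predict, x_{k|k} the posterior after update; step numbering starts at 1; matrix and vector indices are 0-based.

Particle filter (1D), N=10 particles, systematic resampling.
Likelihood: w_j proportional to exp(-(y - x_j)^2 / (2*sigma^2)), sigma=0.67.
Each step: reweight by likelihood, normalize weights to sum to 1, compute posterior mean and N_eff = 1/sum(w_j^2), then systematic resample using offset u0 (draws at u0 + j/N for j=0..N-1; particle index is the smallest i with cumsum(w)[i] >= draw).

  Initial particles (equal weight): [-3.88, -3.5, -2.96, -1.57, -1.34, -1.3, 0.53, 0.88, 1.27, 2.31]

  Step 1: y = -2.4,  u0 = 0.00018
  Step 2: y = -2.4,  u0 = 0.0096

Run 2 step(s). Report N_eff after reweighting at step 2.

N_eff = 8.1484

step 1: w=[0.0423, 0.1260, 0.3419, 0.2251, 0.1387, 0.1260, 0.0000, 0.0000, 0.0000, 0.0000]  mean=-2.3201  Neff=4.5383  idx=[0, 1, 2, 2, 2, 2, 3, 3, 4, 5]
step 2: w=[0.0188, 0.0560, 0.1519, 0.1519, 0.1519, 0.1519, 0.1000, 0.1000, 0.0616, 0.0560]  mean=-2.5367  Neff=8.1484  idx=[0, 2, 2, 3, 4, 4, 5, 6, 7, 8]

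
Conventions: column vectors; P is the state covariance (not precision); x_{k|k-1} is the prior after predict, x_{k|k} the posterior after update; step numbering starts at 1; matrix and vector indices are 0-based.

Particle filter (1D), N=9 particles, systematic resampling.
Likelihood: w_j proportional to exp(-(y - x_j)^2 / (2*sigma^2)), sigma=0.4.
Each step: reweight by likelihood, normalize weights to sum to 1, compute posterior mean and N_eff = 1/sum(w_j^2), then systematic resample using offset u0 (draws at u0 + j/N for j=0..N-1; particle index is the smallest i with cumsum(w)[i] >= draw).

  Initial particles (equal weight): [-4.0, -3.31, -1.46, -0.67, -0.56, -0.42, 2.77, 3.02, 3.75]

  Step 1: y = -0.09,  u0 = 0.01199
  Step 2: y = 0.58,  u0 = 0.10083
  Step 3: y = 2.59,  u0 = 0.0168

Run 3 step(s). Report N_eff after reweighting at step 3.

N_eff = 7.2633

step 1: w=[0.0000, 0.0000, 0.0018, 0.2233, 0.3203, 0.4546, 0.0000, 0.0000, 0.0000]  mean=-0.5226  Neff=2.7847  idx=[3, 3, 4, 4, 4, 5, 5, 5, 5]
step 2: w=[0.0312, 0.0312, 0.0710, 0.0710, 0.0710, 0.1811, 0.1811, 0.1811, 0.1811]  mean=-0.4654  Neff=6.7430  idx=[2, 4, 5, 5, 6, 7, 7, 8, 8]
step 3: w=[0.0095, 0.0095, 0.1402, 0.1402, 0.1402, 0.1402, 0.1402, 0.1402, 0.1402]  mean=-0.4227  Neff=7.2633  idx=[1, 2, 3, 4, 5, 5, 6, 7, 8]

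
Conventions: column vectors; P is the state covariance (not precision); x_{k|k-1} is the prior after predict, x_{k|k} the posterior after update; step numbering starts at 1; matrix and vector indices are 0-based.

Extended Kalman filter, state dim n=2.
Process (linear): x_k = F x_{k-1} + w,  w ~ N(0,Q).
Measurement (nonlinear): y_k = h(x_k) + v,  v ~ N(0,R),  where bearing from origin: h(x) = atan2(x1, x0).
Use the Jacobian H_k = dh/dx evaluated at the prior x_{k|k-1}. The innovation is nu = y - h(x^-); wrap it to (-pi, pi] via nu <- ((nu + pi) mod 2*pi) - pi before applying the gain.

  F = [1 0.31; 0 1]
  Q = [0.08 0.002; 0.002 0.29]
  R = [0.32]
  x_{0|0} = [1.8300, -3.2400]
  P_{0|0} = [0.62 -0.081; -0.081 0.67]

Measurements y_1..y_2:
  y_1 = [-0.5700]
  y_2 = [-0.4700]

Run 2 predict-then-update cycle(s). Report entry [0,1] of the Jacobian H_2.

step 1: x^-=[0.8256, -3.2400]  P^-=[0.7142 0.1287; 0.1287 0.9600]  H_jac=[0.2898 0.0739]  S=[0.3907]  K=[0.5541; 0.2769]  nu=[0.7513]  x^+=[1.2419, -3.0320]  P^+=[0.5942 0.0688; 0.0688 0.9300]
step 2: x^-=[0.3019, -3.0320]  P^-=[0.8062 0.3591; 0.3591 1.2200]  H_jac=[0.3266 0.0325]  S=[0.4149]  K=[0.6627; 0.3783]  nu=[1.0015]  x^+=[0.9657, -2.6531]  P^+=[0.6240 0.2551; 0.2551 1.1607]

H_jac[0,1] = 0.0325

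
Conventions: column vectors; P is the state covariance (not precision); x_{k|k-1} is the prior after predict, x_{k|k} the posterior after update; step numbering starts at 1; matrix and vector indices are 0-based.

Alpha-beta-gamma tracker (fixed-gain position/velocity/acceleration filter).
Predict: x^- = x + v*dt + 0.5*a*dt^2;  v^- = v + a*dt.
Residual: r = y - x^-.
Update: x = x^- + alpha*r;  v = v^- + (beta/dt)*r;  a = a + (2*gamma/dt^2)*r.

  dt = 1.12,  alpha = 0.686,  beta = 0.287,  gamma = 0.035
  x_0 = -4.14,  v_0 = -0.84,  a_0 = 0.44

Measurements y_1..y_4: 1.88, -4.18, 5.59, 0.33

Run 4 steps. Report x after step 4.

x_post = 2.5409

step 1: x_pred=-4.8048  r=6.6848  x^+=-0.2190  v^+=1.3658  a^+=0.8130
step 2: x_pred=1.8206  r=-6.0006  x^+=-2.2958  v^+=0.7387  a^+=0.4782
step 3: x_pred=-1.1685  r=6.7585  x^+=3.4678  v^+=3.0062  a^+=0.8553
step 4: x_pred=7.3712  r=-7.0412  x^+=2.5409  v^+=2.1598  a^+=0.4624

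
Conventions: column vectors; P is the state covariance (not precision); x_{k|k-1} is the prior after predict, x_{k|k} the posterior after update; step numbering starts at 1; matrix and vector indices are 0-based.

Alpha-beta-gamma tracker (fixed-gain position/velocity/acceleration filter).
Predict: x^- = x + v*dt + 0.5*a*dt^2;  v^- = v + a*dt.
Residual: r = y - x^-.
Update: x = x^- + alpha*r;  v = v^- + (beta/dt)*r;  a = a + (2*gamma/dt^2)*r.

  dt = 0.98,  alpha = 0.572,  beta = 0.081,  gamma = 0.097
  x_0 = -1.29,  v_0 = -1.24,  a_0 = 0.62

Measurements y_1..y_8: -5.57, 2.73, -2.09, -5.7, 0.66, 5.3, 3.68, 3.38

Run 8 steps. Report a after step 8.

a_post = -0.4753

step 1: x_pred=-2.2075  r=-3.3625  x^+=-4.1308  v^+=-0.9103  a^+=-0.0592
step 2: x_pred=-5.0514  r=7.7814  x^+=-0.6004  v^+=-0.3252  a^+=1.5126
step 3: x_pred=-0.1928  r=-1.8972  x^+=-1.2780  v^+=1.0003  a^+=1.1294
step 4: x_pred=0.2447  r=-5.9447  x^+=-3.1557  v^+=1.6158  a^+=-0.0714
step 5: x_pred=-1.6065  r=2.2665  x^+=-0.3101  v^+=1.7331  a^+=0.3864
step 6: x_pred=1.5739  r=3.7261  x^+=3.7052  v^+=2.4197  a^+=1.1391
step 7: x_pred=6.6236  r=-2.9436  x^+=4.9398  v^+=3.2927  a^+=0.5445
step 8: x_pred=8.4282  r=-5.0482  x^+=5.5406  v^+=3.4091  a^+=-0.4753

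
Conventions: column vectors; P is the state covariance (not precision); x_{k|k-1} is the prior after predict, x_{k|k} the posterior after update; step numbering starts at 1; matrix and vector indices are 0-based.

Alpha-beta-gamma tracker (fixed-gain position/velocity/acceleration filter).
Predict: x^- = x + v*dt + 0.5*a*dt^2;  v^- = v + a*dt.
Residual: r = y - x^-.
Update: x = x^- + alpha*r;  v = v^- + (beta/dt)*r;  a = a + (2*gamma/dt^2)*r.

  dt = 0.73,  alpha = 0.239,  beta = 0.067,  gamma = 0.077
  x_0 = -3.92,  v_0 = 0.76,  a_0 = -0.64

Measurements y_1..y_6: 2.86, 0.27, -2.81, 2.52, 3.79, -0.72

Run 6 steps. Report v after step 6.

step 1: x_pred=-3.5357  r=6.3957  x^+=-2.0071  v^+=0.8798  a^+=1.2083
step 2: x_pred=-1.0429  r=1.3129  x^+=-0.7292  v^+=1.8823  a^+=1.5877
step 3: x_pred=1.0680  r=-3.8780  x^+=0.1412  v^+=2.6854  a^+=0.4670
step 4: x_pred=2.2260  r=0.2940  x^+=2.2962  v^+=3.0533  a^+=0.5520
step 5: x_pred=4.6722  r=-0.8822  x^+=4.4614  v^+=3.3753  a^+=0.2970
step 6: x_pred=7.0045  r=-7.7245  x^+=5.1583  v^+=2.8832  a^+=-1.9352

v_post = 2.8832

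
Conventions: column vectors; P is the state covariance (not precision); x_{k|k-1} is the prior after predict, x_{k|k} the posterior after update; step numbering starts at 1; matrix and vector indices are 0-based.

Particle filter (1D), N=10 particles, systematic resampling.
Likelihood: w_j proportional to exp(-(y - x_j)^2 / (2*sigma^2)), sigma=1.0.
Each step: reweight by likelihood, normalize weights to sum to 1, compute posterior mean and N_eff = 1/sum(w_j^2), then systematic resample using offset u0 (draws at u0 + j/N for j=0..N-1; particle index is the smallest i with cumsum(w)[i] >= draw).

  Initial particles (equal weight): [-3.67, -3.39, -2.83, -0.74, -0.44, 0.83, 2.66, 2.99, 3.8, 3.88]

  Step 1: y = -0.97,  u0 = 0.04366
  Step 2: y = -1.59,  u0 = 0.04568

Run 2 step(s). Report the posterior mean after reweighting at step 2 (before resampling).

post_mean = -0.7894

step 1: w=[0.0114, 0.0233, 0.0771, 0.4235, 0.3779, 0.0861, 0.0006, 0.0002, 0.0000, 0.0000]  mean=-0.7449  Neff=2.9744  idx=[2, 3, 3, 3, 3, 4, 4, 4, 4, 5]
step 2: w=[0.0863, 0.1298, 0.1298, 0.1298, 0.1298, 0.0961, 0.0961, 0.0961, 0.0961, 0.0100]  mean=-0.7894  Neff=8.9365  idx=[0, 1, 2, 2, 3, 4, 5, 6, 7, 8]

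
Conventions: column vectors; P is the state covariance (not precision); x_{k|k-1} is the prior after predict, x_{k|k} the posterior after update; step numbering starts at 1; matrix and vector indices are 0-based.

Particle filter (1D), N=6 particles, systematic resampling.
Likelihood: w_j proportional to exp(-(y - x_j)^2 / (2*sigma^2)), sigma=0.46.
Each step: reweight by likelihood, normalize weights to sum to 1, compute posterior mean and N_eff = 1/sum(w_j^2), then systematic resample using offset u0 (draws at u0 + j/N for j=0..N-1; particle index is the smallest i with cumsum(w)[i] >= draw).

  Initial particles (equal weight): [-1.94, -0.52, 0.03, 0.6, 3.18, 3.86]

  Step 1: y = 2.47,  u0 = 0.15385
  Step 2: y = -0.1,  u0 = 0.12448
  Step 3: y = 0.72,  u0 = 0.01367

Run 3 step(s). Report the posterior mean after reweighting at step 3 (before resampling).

post_mean = 3.1800

step 1: w=[0.0000, 0.0000, 0.0000, 0.0008, 0.9661, 0.0331]  mean=3.2004  Neff=1.0702  idx=[4, 4, 4, 4, 4, 5]
step 2: w=[0.2000, 0.2000, 0.2000, 0.2000, 0.2000, 0.0000]  mean=3.1800  Neff=5.0000  idx=[0, 1, 2, 3, 3, 4]
step 3: w=[0.1667, 0.1667, 0.1667, 0.1667, 0.1667, 0.1667]  mean=3.1800  Neff=6.0000  idx=[0, 1, 2, 3, 4, 5]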